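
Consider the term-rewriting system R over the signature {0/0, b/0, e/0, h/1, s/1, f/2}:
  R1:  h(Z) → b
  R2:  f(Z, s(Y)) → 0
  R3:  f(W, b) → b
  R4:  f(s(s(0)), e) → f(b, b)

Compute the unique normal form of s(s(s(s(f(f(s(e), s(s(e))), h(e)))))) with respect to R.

1. s(s(s(s(f(f(s(e), s(s(e))), h(e))))))  →  s(s(s(s(f(0, h(e))))))   [R2 at 1.1.1.1.1]
2. s(s(s(s(f(0, h(e))))))  →  s(s(s(s(f(0, b)))))   [R1 at 1.1.1.1.2]
3. s(s(s(s(f(0, b)))))  →  s(s(s(s(b))))   [R3 at 1.1.1.1]

s(s(s(s(b))))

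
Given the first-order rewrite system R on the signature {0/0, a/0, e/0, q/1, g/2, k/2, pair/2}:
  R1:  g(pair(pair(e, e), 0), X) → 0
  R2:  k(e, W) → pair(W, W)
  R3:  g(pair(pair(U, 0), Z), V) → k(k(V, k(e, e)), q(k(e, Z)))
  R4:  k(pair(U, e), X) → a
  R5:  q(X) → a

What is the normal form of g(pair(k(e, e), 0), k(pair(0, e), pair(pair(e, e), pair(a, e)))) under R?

0

1. g(pair(k(e, e), 0), k(pair(0, e), pair(pair(e, e), pair(a, e))))  →  g(pair(pair(e, e), 0), k(pair(0, e), pair(pair(e, e), pair(a, e))))   [R2 at 1.1]
2. g(pair(pair(e, e), 0), k(pair(0, e), pair(pair(e, e), pair(a, e))))  →  0   [R1 at ε]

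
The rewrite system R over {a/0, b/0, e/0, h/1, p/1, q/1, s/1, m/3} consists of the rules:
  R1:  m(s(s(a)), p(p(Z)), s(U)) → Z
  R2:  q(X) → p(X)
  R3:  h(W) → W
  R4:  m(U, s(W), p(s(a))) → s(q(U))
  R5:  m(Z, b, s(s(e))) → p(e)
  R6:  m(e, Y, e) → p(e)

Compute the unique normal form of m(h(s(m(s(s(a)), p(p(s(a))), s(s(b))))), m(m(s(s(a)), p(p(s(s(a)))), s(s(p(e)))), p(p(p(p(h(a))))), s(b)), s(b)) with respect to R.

a

1. m(h(s(m(s(s(a)), p(p(s(a))), s(s(b))))), m(m(s(s(a)), p(p(s(s(a)))), s(s(p(e)))), p(p(p(p(h(a))))), s(b)), s(b))  →  m(s(m(s(s(a)), p(p(s(a))), s(s(b)))), m(m(s(s(a)), p(p(s(s(a)))), s(s(p(e)))), p(p(p(p(h(a))))), s(b)), s(b))   [R3 at 1]
2. m(s(m(s(s(a)), p(p(s(a))), s(s(b)))), m(m(s(s(a)), p(p(s(s(a)))), s(s(p(e)))), p(p(p(p(h(a))))), s(b)), s(b))  →  m(s(s(a)), m(m(s(s(a)), p(p(s(s(a)))), s(s(p(e)))), p(p(p(p(h(a))))), s(b)), s(b))   [R1 at 1.1]
3. m(s(s(a)), m(m(s(s(a)), p(p(s(s(a)))), s(s(p(e)))), p(p(p(p(h(a))))), s(b)), s(b))  →  m(s(s(a)), m(s(s(a)), p(p(p(p(h(a))))), s(b)), s(b))   [R1 at 2.1]
4. m(s(s(a)), m(s(s(a)), p(p(p(p(h(a))))), s(b)), s(b))  →  m(s(s(a)), p(p(h(a))), s(b))   [R1 at 2]
5. m(s(s(a)), p(p(h(a))), s(b))  →  h(a)   [R1 at ε]
6. h(a)  →  a   [R3 at ε]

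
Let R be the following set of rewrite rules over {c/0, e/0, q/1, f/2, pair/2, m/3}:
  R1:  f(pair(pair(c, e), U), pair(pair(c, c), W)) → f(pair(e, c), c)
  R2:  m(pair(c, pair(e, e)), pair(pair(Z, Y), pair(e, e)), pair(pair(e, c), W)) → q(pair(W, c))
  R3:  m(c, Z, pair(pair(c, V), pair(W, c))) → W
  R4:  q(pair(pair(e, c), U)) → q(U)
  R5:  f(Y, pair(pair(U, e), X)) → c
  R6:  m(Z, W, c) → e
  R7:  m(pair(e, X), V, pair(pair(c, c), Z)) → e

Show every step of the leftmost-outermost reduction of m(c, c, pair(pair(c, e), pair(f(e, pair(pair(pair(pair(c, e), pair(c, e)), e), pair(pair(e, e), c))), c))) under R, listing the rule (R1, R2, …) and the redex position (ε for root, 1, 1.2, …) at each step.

1. m(c, c, pair(pair(c, e), pair(f(e, pair(pair(pair(pair(c, e), pair(c, e)), e), pair(pair(e, e), c))), c)))  →  f(e, pair(pair(pair(pair(c, e), pair(c, e)), e), pair(pair(e, e), c)))   [R3 at ε]
2. f(e, pair(pair(pair(pair(c, e), pair(c, e)), e), pair(pair(e, e), c)))  →  c   [R5 at ε]

c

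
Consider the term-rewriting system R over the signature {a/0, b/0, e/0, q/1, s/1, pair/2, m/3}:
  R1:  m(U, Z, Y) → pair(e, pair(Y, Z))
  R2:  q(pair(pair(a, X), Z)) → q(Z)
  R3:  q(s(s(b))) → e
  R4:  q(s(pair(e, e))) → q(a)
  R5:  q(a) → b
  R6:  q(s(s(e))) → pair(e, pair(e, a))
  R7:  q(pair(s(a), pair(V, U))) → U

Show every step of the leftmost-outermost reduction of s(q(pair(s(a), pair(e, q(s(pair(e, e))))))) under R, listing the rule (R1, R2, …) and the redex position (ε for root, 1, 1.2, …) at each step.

s(b)

1. s(q(pair(s(a), pair(e, q(s(pair(e, e)))))))  →  s(q(s(pair(e, e))))   [R7 at 1]
2. s(q(s(pair(e, e))))  →  s(q(a))   [R4 at 1]
3. s(q(a))  →  s(b)   [R5 at 1]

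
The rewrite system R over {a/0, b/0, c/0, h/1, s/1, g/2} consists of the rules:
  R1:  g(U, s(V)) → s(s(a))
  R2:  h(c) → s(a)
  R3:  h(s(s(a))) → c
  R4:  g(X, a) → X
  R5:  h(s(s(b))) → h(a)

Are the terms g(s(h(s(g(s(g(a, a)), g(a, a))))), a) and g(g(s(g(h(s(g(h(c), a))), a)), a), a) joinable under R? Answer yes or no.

Reduce t₁ = g(s(h(s(g(s(g(a, a)), g(a, a))))), a):
1. g(s(h(s(g(s(g(a, a)), g(a, a))))), a)  →  s(h(s(g(s(g(a, a)), g(a, a)))))   [R4 at ε]
2. s(h(s(g(s(g(a, a)), g(a, a)))))  →  s(h(s(g(s(a), g(a, a)))))   [R4 at 1.1.1.1.1]
3. s(h(s(g(s(a), g(a, a)))))  →  s(h(s(g(s(a), a))))   [R4 at 1.1.1.2]
4. s(h(s(g(s(a), a))))  →  s(h(s(s(a))))   [R4 at 1.1.1]
5. s(h(s(s(a))))  →  s(c)   [R3 at 1]

Reduce t₂ = g(g(s(g(h(s(g(h(c), a))), a)), a), a):
1. g(g(s(g(h(s(g(h(c), a))), a)), a), a)  →  g(s(g(h(s(g(h(c), a))), a)), a)   [R4 at ε]
2. g(s(g(h(s(g(h(c), a))), a)), a)  →  s(g(h(s(g(h(c), a))), a))   [R4 at ε]
3. s(g(h(s(g(h(c), a))), a))  →  s(h(s(g(h(c), a))))   [R4 at 1]
4. s(h(s(g(h(c), a))))  →  s(h(s(h(c))))   [R4 at 1.1.1]
5. s(h(s(h(c))))  →  s(h(s(s(a))))   [R2 at 1.1.1]
6. s(h(s(s(a))))  →  s(c)   [R3 at 1]

yes — NF(t₁) = s(c), NF(t₂) = s(c)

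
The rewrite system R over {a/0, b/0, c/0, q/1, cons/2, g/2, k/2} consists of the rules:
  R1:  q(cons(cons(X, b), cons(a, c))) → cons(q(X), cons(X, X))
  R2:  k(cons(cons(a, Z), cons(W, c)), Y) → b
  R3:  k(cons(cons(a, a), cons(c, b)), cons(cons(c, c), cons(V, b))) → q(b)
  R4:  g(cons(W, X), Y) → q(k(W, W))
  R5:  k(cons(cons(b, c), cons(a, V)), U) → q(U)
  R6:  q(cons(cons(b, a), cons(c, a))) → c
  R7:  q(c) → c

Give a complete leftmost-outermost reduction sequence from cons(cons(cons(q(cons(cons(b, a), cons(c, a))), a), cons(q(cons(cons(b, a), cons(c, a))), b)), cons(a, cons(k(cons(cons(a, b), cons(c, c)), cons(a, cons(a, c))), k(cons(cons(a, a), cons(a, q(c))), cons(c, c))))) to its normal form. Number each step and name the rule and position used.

1. cons(cons(cons(q(cons(cons(b, a), cons(c, a))), a), cons(q(cons(cons(b, a), cons(c, a))), b)), cons(a, cons(k(cons(cons(a, b), cons(c, c)), cons(a, cons(a, c))), k(cons(cons(a, a), cons(a, q(c))), cons(c, c)))))  →  cons(cons(cons(c, a), cons(q(cons(cons(b, a), cons(c, a))), b)), cons(a, cons(k(cons(cons(a, b), cons(c, c)), cons(a, cons(a, c))), k(cons(cons(a, a), cons(a, q(c))), cons(c, c)))))   [R6 at 1.1.1]
2. cons(cons(cons(c, a), cons(q(cons(cons(b, a), cons(c, a))), b)), cons(a, cons(k(cons(cons(a, b), cons(c, c)), cons(a, cons(a, c))), k(cons(cons(a, a), cons(a, q(c))), cons(c, c)))))  →  cons(cons(cons(c, a), cons(c, b)), cons(a, cons(k(cons(cons(a, b), cons(c, c)), cons(a, cons(a, c))), k(cons(cons(a, a), cons(a, q(c))), cons(c, c)))))   [R6 at 1.2.1]
3. cons(cons(cons(c, a), cons(c, b)), cons(a, cons(k(cons(cons(a, b), cons(c, c)), cons(a, cons(a, c))), k(cons(cons(a, a), cons(a, q(c))), cons(c, c)))))  →  cons(cons(cons(c, a), cons(c, b)), cons(a, cons(b, k(cons(cons(a, a), cons(a, q(c))), cons(c, c)))))   [R2 at 2.2.1]
4. cons(cons(cons(c, a), cons(c, b)), cons(a, cons(b, k(cons(cons(a, a), cons(a, q(c))), cons(c, c)))))  →  cons(cons(cons(c, a), cons(c, b)), cons(a, cons(b, k(cons(cons(a, a), cons(a, c)), cons(c, c)))))   [R7 at 2.2.2.1.2.2]
5. cons(cons(cons(c, a), cons(c, b)), cons(a, cons(b, k(cons(cons(a, a), cons(a, c)), cons(c, c)))))  →  cons(cons(cons(c, a), cons(c, b)), cons(a, cons(b, b)))   [R2 at 2.2.2]

cons(cons(cons(c, a), cons(c, b)), cons(a, cons(b, b)))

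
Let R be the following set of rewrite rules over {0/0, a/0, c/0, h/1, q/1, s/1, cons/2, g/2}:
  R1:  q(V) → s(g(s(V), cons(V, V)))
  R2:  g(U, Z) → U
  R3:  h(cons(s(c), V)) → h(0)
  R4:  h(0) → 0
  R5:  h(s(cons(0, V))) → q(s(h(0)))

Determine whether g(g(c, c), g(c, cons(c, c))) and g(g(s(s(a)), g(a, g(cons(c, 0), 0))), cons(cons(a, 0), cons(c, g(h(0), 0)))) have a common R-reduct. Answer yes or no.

Reduce t₁ = g(g(c, c), g(c, cons(c, c))):
1. g(g(c, c), g(c, cons(c, c)))  →  g(c, c)   [R2 at ε]
2. g(c, c)  →  c   [R2 at ε]

Reduce t₂ = g(g(s(s(a)), g(a, g(cons(c, 0), 0))), cons(cons(a, 0), cons(c, g(h(0), 0)))):
1. g(g(s(s(a)), g(a, g(cons(c, 0), 0))), cons(cons(a, 0), cons(c, g(h(0), 0))))  →  g(s(s(a)), g(a, g(cons(c, 0), 0)))   [R2 at ε]
2. g(s(s(a)), g(a, g(cons(c, 0), 0)))  →  s(s(a))   [R2 at ε]

no — NF(t₁) = c, NF(t₂) = s(s(a))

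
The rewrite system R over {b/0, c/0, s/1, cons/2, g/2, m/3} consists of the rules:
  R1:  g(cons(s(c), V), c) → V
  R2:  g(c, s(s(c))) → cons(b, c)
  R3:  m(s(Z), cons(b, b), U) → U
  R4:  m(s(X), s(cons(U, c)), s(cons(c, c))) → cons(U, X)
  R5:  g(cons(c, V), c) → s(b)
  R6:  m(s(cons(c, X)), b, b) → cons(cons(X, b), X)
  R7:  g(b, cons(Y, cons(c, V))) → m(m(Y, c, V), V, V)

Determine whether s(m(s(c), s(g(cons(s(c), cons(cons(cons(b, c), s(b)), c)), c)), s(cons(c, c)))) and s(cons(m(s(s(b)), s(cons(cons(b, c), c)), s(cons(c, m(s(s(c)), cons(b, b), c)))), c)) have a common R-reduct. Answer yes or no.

Reduce t₁ = s(m(s(c), s(g(cons(s(c), cons(cons(cons(b, c), s(b)), c)), c)), s(cons(c, c)))):
1. s(m(s(c), s(g(cons(s(c), cons(cons(cons(b, c), s(b)), c)), c)), s(cons(c, c))))  →  s(m(s(c), s(cons(cons(cons(b, c), s(b)), c)), s(cons(c, c))))   [R1 at 1.2.1]
2. s(m(s(c), s(cons(cons(cons(b, c), s(b)), c)), s(cons(c, c))))  →  s(cons(cons(cons(b, c), s(b)), c))   [R4 at 1]

Reduce t₂ = s(cons(m(s(s(b)), s(cons(cons(b, c), c)), s(cons(c, m(s(s(c)), cons(b, b), c)))), c)):
1. s(cons(m(s(s(b)), s(cons(cons(b, c), c)), s(cons(c, m(s(s(c)), cons(b, b), c)))), c))  →  s(cons(m(s(s(b)), s(cons(cons(b, c), c)), s(cons(c, c))), c))   [R3 at 1.1.3.1.2]
2. s(cons(m(s(s(b)), s(cons(cons(b, c), c)), s(cons(c, c))), c))  →  s(cons(cons(cons(b, c), s(b)), c))   [R4 at 1.1]

yes — NF(t₁) = s(cons(cons(cons(b, c), s(b)), c)), NF(t₂) = s(cons(cons(cons(b, c), s(b)), c))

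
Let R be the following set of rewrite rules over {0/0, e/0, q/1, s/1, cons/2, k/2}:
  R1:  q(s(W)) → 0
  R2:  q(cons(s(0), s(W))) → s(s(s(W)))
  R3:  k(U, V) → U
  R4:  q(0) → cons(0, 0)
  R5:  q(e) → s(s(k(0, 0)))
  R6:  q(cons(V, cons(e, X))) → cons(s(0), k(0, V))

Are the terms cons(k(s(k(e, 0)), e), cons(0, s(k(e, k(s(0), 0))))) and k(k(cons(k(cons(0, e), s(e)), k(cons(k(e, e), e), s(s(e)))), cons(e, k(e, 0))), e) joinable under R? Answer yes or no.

no — NF(t₁) = cons(s(e), cons(0, s(e))), NF(t₂) = cons(cons(0, e), cons(e, e))

Reduce t₁ = cons(k(s(k(e, 0)), e), cons(0, s(k(e, k(s(0), 0))))):
1. cons(k(s(k(e, 0)), e), cons(0, s(k(e, k(s(0), 0)))))  →  cons(s(k(e, 0)), cons(0, s(k(e, k(s(0), 0)))))   [R3 at 1]
2. cons(s(k(e, 0)), cons(0, s(k(e, k(s(0), 0)))))  →  cons(s(e), cons(0, s(k(e, k(s(0), 0)))))   [R3 at 1.1]
3. cons(s(e), cons(0, s(k(e, k(s(0), 0)))))  →  cons(s(e), cons(0, s(e)))   [R3 at 2.2.1]

Reduce t₂ = k(k(cons(k(cons(0, e), s(e)), k(cons(k(e, e), e), s(s(e)))), cons(e, k(e, 0))), e):
1. k(k(cons(k(cons(0, e), s(e)), k(cons(k(e, e), e), s(s(e)))), cons(e, k(e, 0))), e)  →  k(cons(k(cons(0, e), s(e)), k(cons(k(e, e), e), s(s(e)))), cons(e, k(e, 0)))   [R3 at ε]
2. k(cons(k(cons(0, e), s(e)), k(cons(k(e, e), e), s(s(e)))), cons(e, k(e, 0)))  →  cons(k(cons(0, e), s(e)), k(cons(k(e, e), e), s(s(e))))   [R3 at ε]
3. cons(k(cons(0, e), s(e)), k(cons(k(e, e), e), s(s(e))))  →  cons(cons(0, e), k(cons(k(e, e), e), s(s(e))))   [R3 at 1]
4. cons(cons(0, e), k(cons(k(e, e), e), s(s(e))))  →  cons(cons(0, e), cons(k(e, e), e))   [R3 at 2]
5. cons(cons(0, e), cons(k(e, e), e))  →  cons(cons(0, e), cons(e, e))   [R3 at 2.1]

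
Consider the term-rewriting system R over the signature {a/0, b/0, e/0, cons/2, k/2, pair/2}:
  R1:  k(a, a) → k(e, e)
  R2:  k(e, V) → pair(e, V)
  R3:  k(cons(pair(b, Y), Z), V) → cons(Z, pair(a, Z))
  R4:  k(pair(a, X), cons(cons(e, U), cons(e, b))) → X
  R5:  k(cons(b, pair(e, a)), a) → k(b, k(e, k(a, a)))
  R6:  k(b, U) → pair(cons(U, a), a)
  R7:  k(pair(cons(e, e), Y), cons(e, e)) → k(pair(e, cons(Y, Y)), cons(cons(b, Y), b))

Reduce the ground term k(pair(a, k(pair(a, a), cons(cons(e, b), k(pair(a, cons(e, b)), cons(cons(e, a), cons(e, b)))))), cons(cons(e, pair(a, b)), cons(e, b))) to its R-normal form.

1. k(pair(a, k(pair(a, a), cons(cons(e, b), k(pair(a, cons(e, b)), cons(cons(e, a), cons(e, b)))))), cons(cons(e, pair(a, b)), cons(e, b)))  →  k(pair(a, a), cons(cons(e, b), k(pair(a, cons(e, b)), cons(cons(e, a), cons(e, b)))))   [R4 at ε]
2. k(pair(a, a), cons(cons(e, b), k(pair(a, cons(e, b)), cons(cons(e, a), cons(e, b)))))  →  k(pair(a, a), cons(cons(e, b), cons(e, b)))   [R4 at 2.2]
3. k(pair(a, a), cons(cons(e, b), cons(e, b)))  →  a   [R4 at ε]

a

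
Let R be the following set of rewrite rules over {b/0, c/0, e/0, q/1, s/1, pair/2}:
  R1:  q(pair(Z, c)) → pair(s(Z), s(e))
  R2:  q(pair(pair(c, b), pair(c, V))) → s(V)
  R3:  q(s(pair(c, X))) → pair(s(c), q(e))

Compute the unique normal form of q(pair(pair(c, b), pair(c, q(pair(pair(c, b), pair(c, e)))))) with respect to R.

1. q(pair(pair(c, b), pair(c, q(pair(pair(c, b), pair(c, e))))))  →  s(q(pair(pair(c, b), pair(c, e))))   [R2 at ε]
2. s(q(pair(pair(c, b), pair(c, e))))  →  s(s(e))   [R2 at 1]

s(s(e))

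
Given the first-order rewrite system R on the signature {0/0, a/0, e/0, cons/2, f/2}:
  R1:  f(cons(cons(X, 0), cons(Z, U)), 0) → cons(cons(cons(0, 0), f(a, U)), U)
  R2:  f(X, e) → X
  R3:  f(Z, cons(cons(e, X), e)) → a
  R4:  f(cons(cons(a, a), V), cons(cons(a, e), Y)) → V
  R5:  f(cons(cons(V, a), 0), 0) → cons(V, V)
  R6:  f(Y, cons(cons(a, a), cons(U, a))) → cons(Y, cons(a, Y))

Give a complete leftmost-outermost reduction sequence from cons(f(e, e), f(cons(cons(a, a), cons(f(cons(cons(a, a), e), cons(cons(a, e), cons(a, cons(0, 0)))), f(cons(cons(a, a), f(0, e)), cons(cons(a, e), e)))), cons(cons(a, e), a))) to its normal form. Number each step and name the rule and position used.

1. cons(f(e, e), f(cons(cons(a, a), cons(f(cons(cons(a, a), e), cons(cons(a, e), cons(a, cons(0, 0)))), f(cons(cons(a, a), f(0, e)), cons(cons(a, e), e)))), cons(cons(a, e), a)))  →  cons(e, f(cons(cons(a, a), cons(f(cons(cons(a, a), e), cons(cons(a, e), cons(a, cons(0, 0)))), f(cons(cons(a, a), f(0, e)), cons(cons(a, e), e)))), cons(cons(a, e), a)))   [R2 at 1]
2. cons(e, f(cons(cons(a, a), cons(f(cons(cons(a, a), e), cons(cons(a, e), cons(a, cons(0, 0)))), f(cons(cons(a, a), f(0, e)), cons(cons(a, e), e)))), cons(cons(a, e), a)))  →  cons(e, cons(f(cons(cons(a, a), e), cons(cons(a, e), cons(a, cons(0, 0)))), f(cons(cons(a, a), f(0, e)), cons(cons(a, e), e))))   [R4 at 2]
3. cons(e, cons(f(cons(cons(a, a), e), cons(cons(a, e), cons(a, cons(0, 0)))), f(cons(cons(a, a), f(0, e)), cons(cons(a, e), e))))  →  cons(e, cons(e, f(cons(cons(a, a), f(0, e)), cons(cons(a, e), e))))   [R4 at 2.1]
4. cons(e, cons(e, f(cons(cons(a, a), f(0, e)), cons(cons(a, e), e))))  →  cons(e, cons(e, f(0, e)))   [R4 at 2.2]
5. cons(e, cons(e, f(0, e)))  →  cons(e, cons(e, 0))   [R2 at 2.2]

cons(e, cons(e, 0))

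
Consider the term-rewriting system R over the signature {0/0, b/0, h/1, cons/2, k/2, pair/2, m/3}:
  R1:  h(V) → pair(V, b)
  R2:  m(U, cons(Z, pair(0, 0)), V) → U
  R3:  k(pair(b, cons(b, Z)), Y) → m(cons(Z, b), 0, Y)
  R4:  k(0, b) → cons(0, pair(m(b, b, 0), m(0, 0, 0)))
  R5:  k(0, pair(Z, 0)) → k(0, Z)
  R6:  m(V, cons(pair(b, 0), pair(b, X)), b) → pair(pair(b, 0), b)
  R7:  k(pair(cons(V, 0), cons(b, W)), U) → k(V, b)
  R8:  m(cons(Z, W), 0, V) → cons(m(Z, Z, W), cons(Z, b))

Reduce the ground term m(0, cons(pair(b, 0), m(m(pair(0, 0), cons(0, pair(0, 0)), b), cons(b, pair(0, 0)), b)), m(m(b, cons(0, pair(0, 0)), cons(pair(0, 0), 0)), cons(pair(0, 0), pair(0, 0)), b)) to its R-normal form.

0

1. m(0, cons(pair(b, 0), m(m(pair(0, 0), cons(0, pair(0, 0)), b), cons(b, pair(0, 0)), b)), m(m(b, cons(0, pair(0, 0)), cons(pair(0, 0), 0)), cons(pair(0, 0), pair(0, 0)), b))  →  m(0, cons(pair(b, 0), m(pair(0, 0), cons(0, pair(0, 0)), b)), m(m(b, cons(0, pair(0, 0)), cons(pair(0, 0), 0)), cons(pair(0, 0), pair(0, 0)), b))   [R2 at 2.2]
2. m(0, cons(pair(b, 0), m(pair(0, 0), cons(0, pair(0, 0)), b)), m(m(b, cons(0, pair(0, 0)), cons(pair(0, 0), 0)), cons(pair(0, 0), pair(0, 0)), b))  →  m(0, cons(pair(b, 0), pair(0, 0)), m(m(b, cons(0, pair(0, 0)), cons(pair(0, 0), 0)), cons(pair(0, 0), pair(0, 0)), b))   [R2 at 2.2]
3. m(0, cons(pair(b, 0), pair(0, 0)), m(m(b, cons(0, pair(0, 0)), cons(pair(0, 0), 0)), cons(pair(0, 0), pair(0, 0)), b))  →  0   [R2 at ε]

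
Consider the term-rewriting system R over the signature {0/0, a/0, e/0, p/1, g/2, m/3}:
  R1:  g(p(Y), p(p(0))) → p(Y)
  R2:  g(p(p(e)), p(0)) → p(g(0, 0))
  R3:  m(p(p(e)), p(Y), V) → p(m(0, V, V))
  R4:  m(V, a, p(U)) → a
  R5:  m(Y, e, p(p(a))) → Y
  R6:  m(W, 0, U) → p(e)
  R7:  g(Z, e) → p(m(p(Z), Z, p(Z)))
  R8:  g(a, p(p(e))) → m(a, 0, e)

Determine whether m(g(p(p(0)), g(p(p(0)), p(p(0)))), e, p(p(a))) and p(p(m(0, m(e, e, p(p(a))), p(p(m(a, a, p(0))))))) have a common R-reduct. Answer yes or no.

yes — NF(t₁) = p(p(0)), NF(t₂) = p(p(0))

Reduce t₁ = m(g(p(p(0)), g(p(p(0)), p(p(0)))), e, p(p(a))):
1. m(g(p(p(0)), g(p(p(0)), p(p(0)))), e, p(p(a)))  →  g(p(p(0)), g(p(p(0)), p(p(0))))   [R5 at ε]
2. g(p(p(0)), g(p(p(0)), p(p(0))))  →  g(p(p(0)), p(p(0)))   [R1 at 2]
3. g(p(p(0)), p(p(0)))  →  p(p(0))   [R1 at ε]

Reduce t₂ = p(p(m(0, m(e, e, p(p(a))), p(p(m(a, a, p(0))))))):
1. p(p(m(0, m(e, e, p(p(a))), p(p(m(a, a, p(0)))))))  →  p(p(m(0, e, p(p(m(a, a, p(0)))))))   [R5 at 1.1.2]
2. p(p(m(0, e, p(p(m(a, a, p(0)))))))  →  p(p(m(0, e, p(p(a)))))   [R4 at 1.1.3.1.1]
3. p(p(m(0, e, p(p(a)))))  →  p(p(0))   [R5 at 1.1]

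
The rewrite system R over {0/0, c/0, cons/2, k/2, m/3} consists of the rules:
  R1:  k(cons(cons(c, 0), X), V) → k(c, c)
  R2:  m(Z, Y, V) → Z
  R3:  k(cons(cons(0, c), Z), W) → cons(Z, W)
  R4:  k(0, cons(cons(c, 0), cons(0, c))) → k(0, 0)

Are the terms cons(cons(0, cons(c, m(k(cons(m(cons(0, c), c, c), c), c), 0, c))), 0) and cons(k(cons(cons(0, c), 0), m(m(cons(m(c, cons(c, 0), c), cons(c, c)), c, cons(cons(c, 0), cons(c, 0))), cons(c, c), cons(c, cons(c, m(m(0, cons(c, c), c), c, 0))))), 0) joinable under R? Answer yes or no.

yes — NF(t₁) = cons(cons(0, cons(c, cons(c, c))), 0), NF(t₂) = cons(cons(0, cons(c, cons(c, c))), 0)

Reduce t₁ = cons(cons(0, cons(c, m(k(cons(m(cons(0, c), c, c), c), c), 0, c))), 0):
1. cons(cons(0, cons(c, m(k(cons(m(cons(0, c), c, c), c), c), 0, c))), 0)  →  cons(cons(0, cons(c, k(cons(m(cons(0, c), c, c), c), c))), 0)   [R2 at 1.2.2]
2. cons(cons(0, cons(c, k(cons(m(cons(0, c), c, c), c), c))), 0)  →  cons(cons(0, cons(c, k(cons(cons(0, c), c), c))), 0)   [R2 at 1.2.2.1.1]
3. cons(cons(0, cons(c, k(cons(cons(0, c), c), c))), 0)  →  cons(cons(0, cons(c, cons(c, c))), 0)   [R3 at 1.2.2]

Reduce t₂ = cons(k(cons(cons(0, c), 0), m(m(cons(m(c, cons(c, 0), c), cons(c, c)), c, cons(cons(c, 0), cons(c, 0))), cons(c, c), cons(c, cons(c, m(m(0, cons(c, c), c), c, 0))))), 0):
1. cons(k(cons(cons(0, c), 0), m(m(cons(m(c, cons(c, 0), c), cons(c, c)), c, cons(cons(c, 0), cons(c, 0))), cons(c, c), cons(c, cons(c, m(m(0, cons(c, c), c), c, 0))))), 0)  →  cons(cons(0, m(m(cons(m(c, cons(c, 0), c), cons(c, c)), c, cons(cons(c, 0), cons(c, 0))), cons(c, c), cons(c, cons(c, m(m(0, cons(c, c), c), c, 0))))), 0)   [R3 at 1]
2. cons(cons(0, m(m(cons(m(c, cons(c, 0), c), cons(c, c)), c, cons(cons(c, 0), cons(c, 0))), cons(c, c), cons(c, cons(c, m(m(0, cons(c, c), c), c, 0))))), 0)  →  cons(cons(0, m(cons(m(c, cons(c, 0), c), cons(c, c)), c, cons(cons(c, 0), cons(c, 0)))), 0)   [R2 at 1.2]
3. cons(cons(0, m(cons(m(c, cons(c, 0), c), cons(c, c)), c, cons(cons(c, 0), cons(c, 0)))), 0)  →  cons(cons(0, cons(m(c, cons(c, 0), c), cons(c, c))), 0)   [R2 at 1.2]
4. cons(cons(0, cons(m(c, cons(c, 0), c), cons(c, c))), 0)  →  cons(cons(0, cons(c, cons(c, c))), 0)   [R2 at 1.2.1]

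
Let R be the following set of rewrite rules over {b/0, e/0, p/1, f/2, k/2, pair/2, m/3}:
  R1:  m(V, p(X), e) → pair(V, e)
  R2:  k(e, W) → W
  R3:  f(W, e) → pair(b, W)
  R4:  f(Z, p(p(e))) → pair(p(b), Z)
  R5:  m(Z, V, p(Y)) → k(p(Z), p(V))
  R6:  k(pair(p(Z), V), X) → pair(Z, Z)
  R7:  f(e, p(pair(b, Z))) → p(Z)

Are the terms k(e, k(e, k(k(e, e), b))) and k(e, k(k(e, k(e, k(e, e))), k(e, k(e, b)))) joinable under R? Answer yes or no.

Reduce t₁ = k(e, k(e, k(k(e, e), b))):
1. k(e, k(e, k(k(e, e), b)))  →  k(e, k(k(e, e), b))   [R2 at ε]
2. k(e, k(k(e, e), b))  →  k(k(e, e), b)   [R2 at ε]
3. k(k(e, e), b)  →  k(e, b)   [R2 at 1]
4. k(e, b)  →  b   [R2 at ε]

Reduce t₂ = k(e, k(k(e, k(e, k(e, e))), k(e, k(e, b)))):
1. k(e, k(k(e, k(e, k(e, e))), k(e, k(e, b))))  →  k(k(e, k(e, k(e, e))), k(e, k(e, b)))   [R2 at ε]
2. k(k(e, k(e, k(e, e))), k(e, k(e, b)))  →  k(k(e, k(e, e)), k(e, k(e, b)))   [R2 at 1]
3. k(k(e, k(e, e)), k(e, k(e, b)))  →  k(k(e, e), k(e, k(e, b)))   [R2 at 1]
4. k(k(e, e), k(e, k(e, b)))  →  k(e, k(e, k(e, b)))   [R2 at 1]
5. k(e, k(e, k(e, b)))  →  k(e, k(e, b))   [R2 at ε]
6. k(e, k(e, b))  →  k(e, b)   [R2 at ε]
7. k(e, b)  →  b   [R2 at ε]

yes — NF(t₁) = b, NF(t₂) = b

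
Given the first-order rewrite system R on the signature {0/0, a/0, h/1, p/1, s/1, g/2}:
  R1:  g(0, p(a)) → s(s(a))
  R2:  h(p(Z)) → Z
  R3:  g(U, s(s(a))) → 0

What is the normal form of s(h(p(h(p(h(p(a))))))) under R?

1. s(h(p(h(p(h(p(a)))))))  →  s(h(p(h(p(a)))))   [R2 at 1]
2. s(h(p(h(p(a)))))  →  s(h(p(a)))   [R2 at 1]
3. s(h(p(a)))  →  s(a)   [R2 at 1]

s(a)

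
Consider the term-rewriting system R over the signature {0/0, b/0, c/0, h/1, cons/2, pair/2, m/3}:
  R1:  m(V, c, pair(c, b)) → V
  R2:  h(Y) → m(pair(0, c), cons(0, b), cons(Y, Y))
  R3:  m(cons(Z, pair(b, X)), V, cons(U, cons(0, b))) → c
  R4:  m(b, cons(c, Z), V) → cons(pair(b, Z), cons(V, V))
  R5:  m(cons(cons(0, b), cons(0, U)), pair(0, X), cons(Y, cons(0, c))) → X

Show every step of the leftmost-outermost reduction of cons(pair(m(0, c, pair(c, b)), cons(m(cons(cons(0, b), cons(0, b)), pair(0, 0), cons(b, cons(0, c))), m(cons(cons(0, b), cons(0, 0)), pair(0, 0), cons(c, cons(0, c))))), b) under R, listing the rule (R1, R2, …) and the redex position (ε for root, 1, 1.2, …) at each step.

cons(pair(0, cons(0, 0)), b)

1. cons(pair(m(0, c, pair(c, b)), cons(m(cons(cons(0, b), cons(0, b)), pair(0, 0), cons(b, cons(0, c))), m(cons(cons(0, b), cons(0, 0)), pair(0, 0), cons(c, cons(0, c))))), b)  →  cons(pair(0, cons(m(cons(cons(0, b), cons(0, b)), pair(0, 0), cons(b, cons(0, c))), m(cons(cons(0, b), cons(0, 0)), pair(0, 0), cons(c, cons(0, c))))), b)   [R1 at 1.1]
2. cons(pair(0, cons(m(cons(cons(0, b), cons(0, b)), pair(0, 0), cons(b, cons(0, c))), m(cons(cons(0, b), cons(0, 0)), pair(0, 0), cons(c, cons(0, c))))), b)  →  cons(pair(0, cons(0, m(cons(cons(0, b), cons(0, 0)), pair(0, 0), cons(c, cons(0, c))))), b)   [R5 at 1.2.1]
3. cons(pair(0, cons(0, m(cons(cons(0, b), cons(0, 0)), pair(0, 0), cons(c, cons(0, c))))), b)  →  cons(pair(0, cons(0, 0)), b)   [R5 at 1.2.2]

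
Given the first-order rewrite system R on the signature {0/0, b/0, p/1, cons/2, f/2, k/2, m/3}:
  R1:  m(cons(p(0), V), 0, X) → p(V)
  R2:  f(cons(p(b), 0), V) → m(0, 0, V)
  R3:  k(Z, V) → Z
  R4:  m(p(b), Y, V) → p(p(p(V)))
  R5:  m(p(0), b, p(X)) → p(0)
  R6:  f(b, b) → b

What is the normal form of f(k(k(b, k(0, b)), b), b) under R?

b

1. f(k(k(b, k(0, b)), b), b)  →  f(k(b, k(0, b)), b)   [R3 at 1]
2. f(k(b, k(0, b)), b)  →  f(b, b)   [R3 at 1]
3. f(b, b)  →  b   [R6 at ε]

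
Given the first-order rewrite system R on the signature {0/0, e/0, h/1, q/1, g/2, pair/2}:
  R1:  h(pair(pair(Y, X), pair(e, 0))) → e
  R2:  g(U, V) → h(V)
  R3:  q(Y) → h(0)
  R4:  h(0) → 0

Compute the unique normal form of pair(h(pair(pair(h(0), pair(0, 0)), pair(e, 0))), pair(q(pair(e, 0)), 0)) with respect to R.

1. pair(h(pair(pair(h(0), pair(0, 0)), pair(e, 0))), pair(q(pair(e, 0)), 0))  →  pair(e, pair(q(pair(e, 0)), 0))   [R1 at 1]
2. pair(e, pair(q(pair(e, 0)), 0))  →  pair(e, pair(h(0), 0))   [R3 at 2.1]
3. pair(e, pair(h(0), 0))  →  pair(e, pair(0, 0))   [R4 at 2.1]

pair(e, pair(0, 0))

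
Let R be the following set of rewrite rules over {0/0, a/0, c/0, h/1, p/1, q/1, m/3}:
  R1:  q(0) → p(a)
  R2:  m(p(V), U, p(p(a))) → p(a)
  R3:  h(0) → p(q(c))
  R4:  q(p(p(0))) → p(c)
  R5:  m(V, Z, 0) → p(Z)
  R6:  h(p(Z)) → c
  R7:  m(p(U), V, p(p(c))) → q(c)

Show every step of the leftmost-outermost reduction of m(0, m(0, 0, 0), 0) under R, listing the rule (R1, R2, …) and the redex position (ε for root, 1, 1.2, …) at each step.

p(p(0))

1. m(0, m(0, 0, 0), 0)  →  p(m(0, 0, 0))   [R5 at ε]
2. p(m(0, 0, 0))  →  p(p(0))   [R5 at 1]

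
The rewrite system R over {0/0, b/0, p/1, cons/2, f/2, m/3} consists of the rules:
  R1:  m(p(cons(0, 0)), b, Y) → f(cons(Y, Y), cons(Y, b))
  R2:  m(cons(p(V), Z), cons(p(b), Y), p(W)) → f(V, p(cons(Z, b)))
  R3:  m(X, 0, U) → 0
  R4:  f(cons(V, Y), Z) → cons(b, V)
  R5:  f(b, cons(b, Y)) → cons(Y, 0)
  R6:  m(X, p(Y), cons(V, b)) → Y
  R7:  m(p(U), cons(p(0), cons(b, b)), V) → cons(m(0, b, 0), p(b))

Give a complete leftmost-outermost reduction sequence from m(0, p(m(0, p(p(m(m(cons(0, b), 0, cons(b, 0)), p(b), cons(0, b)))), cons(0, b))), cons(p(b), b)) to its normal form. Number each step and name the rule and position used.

p(b)

1. m(0, p(m(0, p(p(m(m(cons(0, b), 0, cons(b, 0)), p(b), cons(0, b)))), cons(0, b))), cons(p(b), b))  →  m(0, p(p(m(m(cons(0, b), 0, cons(b, 0)), p(b), cons(0, b)))), cons(0, b))   [R6 at ε]
2. m(0, p(p(m(m(cons(0, b), 0, cons(b, 0)), p(b), cons(0, b)))), cons(0, b))  →  p(m(m(cons(0, b), 0, cons(b, 0)), p(b), cons(0, b)))   [R6 at ε]
3. p(m(m(cons(0, b), 0, cons(b, 0)), p(b), cons(0, b)))  →  p(b)   [R6 at 1]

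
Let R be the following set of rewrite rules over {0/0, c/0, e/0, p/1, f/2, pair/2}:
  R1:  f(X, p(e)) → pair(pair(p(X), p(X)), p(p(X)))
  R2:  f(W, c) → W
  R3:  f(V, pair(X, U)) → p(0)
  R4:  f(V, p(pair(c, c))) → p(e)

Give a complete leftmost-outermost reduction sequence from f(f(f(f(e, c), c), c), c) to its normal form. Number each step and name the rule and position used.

e

1. f(f(f(f(e, c), c), c), c)  →  f(f(f(e, c), c), c)   [R2 at ε]
2. f(f(f(e, c), c), c)  →  f(f(e, c), c)   [R2 at ε]
3. f(f(e, c), c)  →  f(e, c)   [R2 at ε]
4. f(e, c)  →  e   [R2 at ε]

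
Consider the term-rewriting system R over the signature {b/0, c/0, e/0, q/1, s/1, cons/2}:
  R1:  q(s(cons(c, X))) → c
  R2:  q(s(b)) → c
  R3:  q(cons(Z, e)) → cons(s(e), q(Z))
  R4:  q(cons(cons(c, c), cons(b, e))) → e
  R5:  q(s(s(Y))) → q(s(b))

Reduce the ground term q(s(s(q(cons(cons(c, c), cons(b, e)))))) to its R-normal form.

1. q(s(s(q(cons(cons(c, c), cons(b, e))))))  →  q(s(b))   [R5 at ε]
2. q(s(b))  →  c   [R2 at ε]

c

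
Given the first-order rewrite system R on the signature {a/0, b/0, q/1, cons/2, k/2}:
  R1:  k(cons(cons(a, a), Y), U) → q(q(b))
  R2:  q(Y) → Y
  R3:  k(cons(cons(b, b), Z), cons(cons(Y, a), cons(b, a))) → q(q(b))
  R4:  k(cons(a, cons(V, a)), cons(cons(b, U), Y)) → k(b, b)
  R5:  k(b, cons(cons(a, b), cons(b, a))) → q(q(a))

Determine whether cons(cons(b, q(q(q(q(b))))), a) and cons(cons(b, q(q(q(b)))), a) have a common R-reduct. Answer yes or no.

yes — NF(t₁) = cons(cons(b, b), a), NF(t₂) = cons(cons(b, b), a)

Reduce t₁ = cons(cons(b, q(q(q(q(b))))), a):
1. cons(cons(b, q(q(q(q(b))))), a)  →  cons(cons(b, q(q(q(b)))), a)   [R2 at 1.2]
2. cons(cons(b, q(q(q(b)))), a)  →  cons(cons(b, q(q(b))), a)   [R2 at 1.2]
3. cons(cons(b, q(q(b))), a)  →  cons(cons(b, q(b)), a)   [R2 at 1.2]
4. cons(cons(b, q(b)), a)  →  cons(cons(b, b), a)   [R2 at 1.2]

Reduce t₂ = cons(cons(b, q(q(q(b)))), a):
1. cons(cons(b, q(q(q(b)))), a)  →  cons(cons(b, q(q(b))), a)   [R2 at 1.2]
2. cons(cons(b, q(q(b))), a)  →  cons(cons(b, q(b)), a)   [R2 at 1.2]
3. cons(cons(b, q(b)), a)  →  cons(cons(b, b), a)   [R2 at 1.2]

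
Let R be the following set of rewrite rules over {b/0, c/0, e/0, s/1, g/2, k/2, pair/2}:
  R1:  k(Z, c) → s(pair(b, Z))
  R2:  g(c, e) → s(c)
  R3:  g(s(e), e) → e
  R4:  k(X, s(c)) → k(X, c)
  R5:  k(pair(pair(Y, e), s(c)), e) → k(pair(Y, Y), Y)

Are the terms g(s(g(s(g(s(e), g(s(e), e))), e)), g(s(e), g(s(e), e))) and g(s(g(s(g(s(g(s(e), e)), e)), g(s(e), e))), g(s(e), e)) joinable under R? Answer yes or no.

yes — NF(t₁) = e, NF(t₂) = e

Reduce t₁ = g(s(g(s(g(s(e), g(s(e), e))), e)), g(s(e), g(s(e), e))):
1. g(s(g(s(g(s(e), g(s(e), e))), e)), g(s(e), g(s(e), e)))  →  g(s(g(s(g(s(e), e)), e)), g(s(e), g(s(e), e)))   [R3 at 1.1.1.1.2]
2. g(s(g(s(g(s(e), e)), e)), g(s(e), g(s(e), e)))  →  g(s(g(s(e), e)), g(s(e), g(s(e), e)))   [R3 at 1.1.1.1]
3. g(s(g(s(e), e)), g(s(e), g(s(e), e)))  →  g(s(e), g(s(e), g(s(e), e)))   [R3 at 1.1]
4. g(s(e), g(s(e), g(s(e), e)))  →  g(s(e), g(s(e), e))   [R3 at 2.2]
5. g(s(e), g(s(e), e))  →  g(s(e), e)   [R3 at 2]
6. g(s(e), e)  →  e   [R3 at ε]

Reduce t₂ = g(s(g(s(g(s(g(s(e), e)), e)), g(s(e), e))), g(s(e), e)):
1. g(s(g(s(g(s(g(s(e), e)), e)), g(s(e), e))), g(s(e), e))  →  g(s(g(s(g(s(e), e)), g(s(e), e))), g(s(e), e))   [R3 at 1.1.1.1.1.1]
2. g(s(g(s(g(s(e), e)), g(s(e), e))), g(s(e), e))  →  g(s(g(s(e), g(s(e), e))), g(s(e), e))   [R3 at 1.1.1.1]
3. g(s(g(s(e), g(s(e), e))), g(s(e), e))  →  g(s(g(s(e), e)), g(s(e), e))   [R3 at 1.1.2]
4. g(s(g(s(e), e)), g(s(e), e))  →  g(s(e), g(s(e), e))   [R3 at 1.1]
5. g(s(e), g(s(e), e))  →  g(s(e), e)   [R3 at 2]
6. g(s(e), e)  →  e   [R3 at ε]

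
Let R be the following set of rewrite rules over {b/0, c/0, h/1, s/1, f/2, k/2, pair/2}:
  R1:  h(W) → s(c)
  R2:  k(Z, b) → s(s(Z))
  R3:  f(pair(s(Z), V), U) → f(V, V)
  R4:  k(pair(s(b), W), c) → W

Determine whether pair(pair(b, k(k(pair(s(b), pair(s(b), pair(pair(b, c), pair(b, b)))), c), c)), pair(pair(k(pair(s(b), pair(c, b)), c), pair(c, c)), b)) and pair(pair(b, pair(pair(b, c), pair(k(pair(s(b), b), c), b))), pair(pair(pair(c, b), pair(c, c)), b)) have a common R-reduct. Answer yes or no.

yes — NF(t₁) = pair(pair(b, pair(pair(b, c), pair(b, b))), pair(pair(pair(c, b), pair(c, c)), b)), NF(t₂) = pair(pair(b, pair(pair(b, c), pair(b, b))), pair(pair(pair(c, b), pair(c, c)), b))

Reduce t₁ = pair(pair(b, k(k(pair(s(b), pair(s(b), pair(pair(b, c), pair(b, b)))), c), c)), pair(pair(k(pair(s(b), pair(c, b)), c), pair(c, c)), b)):
1. pair(pair(b, k(k(pair(s(b), pair(s(b), pair(pair(b, c), pair(b, b)))), c), c)), pair(pair(k(pair(s(b), pair(c, b)), c), pair(c, c)), b))  →  pair(pair(b, k(pair(s(b), pair(pair(b, c), pair(b, b))), c)), pair(pair(k(pair(s(b), pair(c, b)), c), pair(c, c)), b))   [R4 at 1.2.1]
2. pair(pair(b, k(pair(s(b), pair(pair(b, c), pair(b, b))), c)), pair(pair(k(pair(s(b), pair(c, b)), c), pair(c, c)), b))  →  pair(pair(b, pair(pair(b, c), pair(b, b))), pair(pair(k(pair(s(b), pair(c, b)), c), pair(c, c)), b))   [R4 at 1.2]
3. pair(pair(b, pair(pair(b, c), pair(b, b))), pair(pair(k(pair(s(b), pair(c, b)), c), pair(c, c)), b))  →  pair(pair(b, pair(pair(b, c), pair(b, b))), pair(pair(pair(c, b), pair(c, c)), b))   [R4 at 2.1.1]

Reduce t₂ = pair(pair(b, pair(pair(b, c), pair(k(pair(s(b), b), c), b))), pair(pair(pair(c, b), pair(c, c)), b)):
1. pair(pair(b, pair(pair(b, c), pair(k(pair(s(b), b), c), b))), pair(pair(pair(c, b), pair(c, c)), b))  →  pair(pair(b, pair(pair(b, c), pair(b, b))), pair(pair(pair(c, b), pair(c, c)), b))   [R4 at 1.2.2.1]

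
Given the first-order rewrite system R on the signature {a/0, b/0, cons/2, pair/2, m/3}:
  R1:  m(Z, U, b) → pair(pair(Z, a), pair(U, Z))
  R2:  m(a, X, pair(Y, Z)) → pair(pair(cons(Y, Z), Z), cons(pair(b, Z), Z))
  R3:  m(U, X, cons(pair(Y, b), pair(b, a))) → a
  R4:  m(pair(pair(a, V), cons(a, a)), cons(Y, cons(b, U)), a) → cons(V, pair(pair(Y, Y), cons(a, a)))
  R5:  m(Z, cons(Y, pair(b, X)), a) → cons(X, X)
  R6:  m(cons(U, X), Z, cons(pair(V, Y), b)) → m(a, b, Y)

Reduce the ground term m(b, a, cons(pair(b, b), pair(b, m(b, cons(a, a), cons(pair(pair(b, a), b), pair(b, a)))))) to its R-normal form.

a

1. m(b, a, cons(pair(b, b), pair(b, m(b, cons(a, a), cons(pair(pair(b, a), b), pair(b, a))))))  →  m(b, a, cons(pair(b, b), pair(b, a)))   [R3 at 3.2.2]
2. m(b, a, cons(pair(b, b), pair(b, a)))  →  a   [R3 at ε]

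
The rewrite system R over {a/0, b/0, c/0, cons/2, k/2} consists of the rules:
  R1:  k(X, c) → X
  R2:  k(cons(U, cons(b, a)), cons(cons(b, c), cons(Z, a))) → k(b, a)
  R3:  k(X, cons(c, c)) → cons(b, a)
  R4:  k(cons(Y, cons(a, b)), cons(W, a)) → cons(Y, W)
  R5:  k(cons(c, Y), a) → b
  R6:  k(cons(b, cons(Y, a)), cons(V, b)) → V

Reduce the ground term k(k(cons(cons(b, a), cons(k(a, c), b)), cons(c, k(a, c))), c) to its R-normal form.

1. k(k(cons(cons(b, a), cons(k(a, c), b)), cons(c, k(a, c))), c)  →  k(cons(cons(b, a), cons(k(a, c), b)), cons(c, k(a, c)))   [R1 at ε]
2. k(cons(cons(b, a), cons(k(a, c), b)), cons(c, k(a, c)))  →  k(cons(cons(b, a), cons(a, b)), cons(c, k(a, c)))   [R1 at 1.2.1]
3. k(cons(cons(b, a), cons(a, b)), cons(c, k(a, c)))  →  k(cons(cons(b, a), cons(a, b)), cons(c, a))   [R1 at 2.2]
4. k(cons(cons(b, a), cons(a, b)), cons(c, a))  →  cons(cons(b, a), c)   [R4 at ε]

cons(cons(b, a), c)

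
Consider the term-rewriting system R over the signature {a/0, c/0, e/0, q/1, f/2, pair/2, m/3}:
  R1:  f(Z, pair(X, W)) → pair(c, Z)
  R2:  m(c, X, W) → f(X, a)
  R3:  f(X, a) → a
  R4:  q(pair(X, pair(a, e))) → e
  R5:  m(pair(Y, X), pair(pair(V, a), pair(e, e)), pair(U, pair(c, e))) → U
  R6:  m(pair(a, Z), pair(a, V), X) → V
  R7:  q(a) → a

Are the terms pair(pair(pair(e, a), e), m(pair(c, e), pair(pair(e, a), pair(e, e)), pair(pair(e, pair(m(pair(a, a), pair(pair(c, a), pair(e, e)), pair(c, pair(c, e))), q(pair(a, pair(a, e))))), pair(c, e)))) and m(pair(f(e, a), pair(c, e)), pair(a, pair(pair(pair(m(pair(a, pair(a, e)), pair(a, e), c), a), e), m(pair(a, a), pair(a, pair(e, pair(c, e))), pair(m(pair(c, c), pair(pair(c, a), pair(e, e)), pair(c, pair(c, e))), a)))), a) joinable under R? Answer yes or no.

Reduce t₁ = pair(pair(pair(e, a), e), m(pair(c, e), pair(pair(e, a), pair(e, e)), pair(pair(e, pair(m(pair(a, a), pair(pair(c, a), pair(e, e)), pair(c, pair(c, e))), q(pair(a, pair(a, e))))), pair(c, e)))):
1. pair(pair(pair(e, a), e), m(pair(c, e), pair(pair(e, a), pair(e, e)), pair(pair(e, pair(m(pair(a, a), pair(pair(c, a), pair(e, e)), pair(c, pair(c, e))), q(pair(a, pair(a, e))))), pair(c, e))))  →  pair(pair(pair(e, a), e), pair(e, pair(m(pair(a, a), pair(pair(c, a), pair(e, e)), pair(c, pair(c, e))), q(pair(a, pair(a, e))))))   [R5 at 2]
2. pair(pair(pair(e, a), e), pair(e, pair(m(pair(a, a), pair(pair(c, a), pair(e, e)), pair(c, pair(c, e))), q(pair(a, pair(a, e))))))  →  pair(pair(pair(e, a), e), pair(e, pair(c, q(pair(a, pair(a, e))))))   [R5 at 2.2.1]
3. pair(pair(pair(e, a), e), pair(e, pair(c, q(pair(a, pair(a, e))))))  →  pair(pair(pair(e, a), e), pair(e, pair(c, e)))   [R4 at 2.2.2]

Reduce t₂ = m(pair(f(e, a), pair(c, e)), pair(a, pair(pair(pair(m(pair(a, pair(a, e)), pair(a, e), c), a), e), m(pair(a, a), pair(a, pair(e, pair(c, e))), pair(m(pair(c, c), pair(pair(c, a), pair(e, e)), pair(c, pair(c, e))), a)))), a):
1. m(pair(f(e, a), pair(c, e)), pair(a, pair(pair(pair(m(pair(a, pair(a, e)), pair(a, e), c), a), e), m(pair(a, a), pair(a, pair(e, pair(c, e))), pair(m(pair(c, c), pair(pair(c, a), pair(e, e)), pair(c, pair(c, e))), a)))), a)  →  m(pair(a, pair(c, e)), pair(a, pair(pair(pair(m(pair(a, pair(a, e)), pair(a, e), c), a), e), m(pair(a, a), pair(a, pair(e, pair(c, e))), pair(m(pair(c, c), pair(pair(c, a), pair(e, e)), pair(c, pair(c, e))), a)))), a)   [R3 at 1.1]
2. m(pair(a, pair(c, e)), pair(a, pair(pair(pair(m(pair(a, pair(a, e)), pair(a, e), c), a), e), m(pair(a, a), pair(a, pair(e, pair(c, e))), pair(m(pair(c, c), pair(pair(c, a), pair(e, e)), pair(c, pair(c, e))), a)))), a)  →  pair(pair(pair(m(pair(a, pair(a, e)), pair(a, e), c), a), e), m(pair(a, a), pair(a, pair(e, pair(c, e))), pair(m(pair(c, c), pair(pair(c, a), pair(e, e)), pair(c, pair(c, e))), a)))   [R6 at ε]
3. pair(pair(pair(m(pair(a, pair(a, e)), pair(a, e), c), a), e), m(pair(a, a), pair(a, pair(e, pair(c, e))), pair(m(pair(c, c), pair(pair(c, a), pair(e, e)), pair(c, pair(c, e))), a)))  →  pair(pair(pair(e, a), e), m(pair(a, a), pair(a, pair(e, pair(c, e))), pair(m(pair(c, c), pair(pair(c, a), pair(e, e)), pair(c, pair(c, e))), a)))   [R6 at 1.1.1]
4. pair(pair(pair(e, a), e), m(pair(a, a), pair(a, pair(e, pair(c, e))), pair(m(pair(c, c), pair(pair(c, a), pair(e, e)), pair(c, pair(c, e))), a)))  →  pair(pair(pair(e, a), e), pair(e, pair(c, e)))   [R6 at 2]

yes — NF(t₁) = pair(pair(pair(e, a), e), pair(e, pair(c, e))), NF(t₂) = pair(pair(pair(e, a), e), pair(e, pair(c, e)))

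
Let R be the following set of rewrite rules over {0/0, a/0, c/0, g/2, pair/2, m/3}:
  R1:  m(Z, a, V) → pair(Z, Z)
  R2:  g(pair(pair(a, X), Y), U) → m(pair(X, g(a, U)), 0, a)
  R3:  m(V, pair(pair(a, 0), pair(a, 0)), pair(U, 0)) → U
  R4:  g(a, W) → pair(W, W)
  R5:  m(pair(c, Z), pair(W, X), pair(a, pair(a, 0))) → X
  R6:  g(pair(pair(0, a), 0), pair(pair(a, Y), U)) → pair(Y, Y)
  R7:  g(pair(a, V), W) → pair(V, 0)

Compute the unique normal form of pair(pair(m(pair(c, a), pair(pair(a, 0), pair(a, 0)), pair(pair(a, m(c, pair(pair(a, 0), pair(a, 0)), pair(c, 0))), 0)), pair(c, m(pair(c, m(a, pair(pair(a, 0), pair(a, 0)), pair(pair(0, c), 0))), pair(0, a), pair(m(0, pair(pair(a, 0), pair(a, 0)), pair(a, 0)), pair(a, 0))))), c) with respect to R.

pair(pair(pair(a, c), pair(c, a)), c)

1. pair(pair(m(pair(c, a), pair(pair(a, 0), pair(a, 0)), pair(pair(a, m(c, pair(pair(a, 0), pair(a, 0)), pair(c, 0))), 0)), pair(c, m(pair(c, m(a, pair(pair(a, 0), pair(a, 0)), pair(pair(0, c), 0))), pair(0, a), pair(m(0, pair(pair(a, 0), pair(a, 0)), pair(a, 0)), pair(a, 0))))), c)  →  pair(pair(pair(a, m(c, pair(pair(a, 0), pair(a, 0)), pair(c, 0))), pair(c, m(pair(c, m(a, pair(pair(a, 0), pair(a, 0)), pair(pair(0, c), 0))), pair(0, a), pair(m(0, pair(pair(a, 0), pair(a, 0)), pair(a, 0)), pair(a, 0))))), c)   [R3 at 1.1]
2. pair(pair(pair(a, m(c, pair(pair(a, 0), pair(a, 0)), pair(c, 0))), pair(c, m(pair(c, m(a, pair(pair(a, 0), pair(a, 0)), pair(pair(0, c), 0))), pair(0, a), pair(m(0, pair(pair(a, 0), pair(a, 0)), pair(a, 0)), pair(a, 0))))), c)  →  pair(pair(pair(a, c), pair(c, m(pair(c, m(a, pair(pair(a, 0), pair(a, 0)), pair(pair(0, c), 0))), pair(0, a), pair(m(0, pair(pair(a, 0), pair(a, 0)), pair(a, 0)), pair(a, 0))))), c)   [R3 at 1.1.2]
3. pair(pair(pair(a, c), pair(c, m(pair(c, m(a, pair(pair(a, 0), pair(a, 0)), pair(pair(0, c), 0))), pair(0, a), pair(m(0, pair(pair(a, 0), pair(a, 0)), pair(a, 0)), pair(a, 0))))), c)  →  pair(pair(pair(a, c), pair(c, m(pair(c, pair(0, c)), pair(0, a), pair(m(0, pair(pair(a, 0), pair(a, 0)), pair(a, 0)), pair(a, 0))))), c)   [R3 at 1.2.2.1.2]
4. pair(pair(pair(a, c), pair(c, m(pair(c, pair(0, c)), pair(0, a), pair(m(0, pair(pair(a, 0), pair(a, 0)), pair(a, 0)), pair(a, 0))))), c)  →  pair(pair(pair(a, c), pair(c, m(pair(c, pair(0, c)), pair(0, a), pair(a, pair(a, 0))))), c)   [R3 at 1.2.2.3.1]
5. pair(pair(pair(a, c), pair(c, m(pair(c, pair(0, c)), pair(0, a), pair(a, pair(a, 0))))), c)  →  pair(pair(pair(a, c), pair(c, a)), c)   [R5 at 1.2.2]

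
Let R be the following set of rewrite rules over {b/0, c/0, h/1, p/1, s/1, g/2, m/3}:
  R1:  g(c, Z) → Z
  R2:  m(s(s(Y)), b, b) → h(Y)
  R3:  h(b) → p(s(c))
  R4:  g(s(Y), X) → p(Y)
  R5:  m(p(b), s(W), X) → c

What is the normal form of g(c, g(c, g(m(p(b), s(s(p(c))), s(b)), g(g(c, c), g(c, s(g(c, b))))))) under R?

1. g(c, g(c, g(m(p(b), s(s(p(c))), s(b)), g(g(c, c), g(c, s(g(c, b)))))))  →  g(c, g(m(p(b), s(s(p(c))), s(b)), g(g(c, c), g(c, s(g(c, b))))))   [R1 at ε]
2. g(c, g(m(p(b), s(s(p(c))), s(b)), g(g(c, c), g(c, s(g(c, b))))))  →  g(m(p(b), s(s(p(c))), s(b)), g(g(c, c), g(c, s(g(c, b)))))   [R1 at ε]
3. g(m(p(b), s(s(p(c))), s(b)), g(g(c, c), g(c, s(g(c, b)))))  →  g(c, g(g(c, c), g(c, s(g(c, b)))))   [R5 at 1]
4. g(c, g(g(c, c), g(c, s(g(c, b)))))  →  g(g(c, c), g(c, s(g(c, b))))   [R1 at ε]
5. g(g(c, c), g(c, s(g(c, b))))  →  g(c, g(c, s(g(c, b))))   [R1 at 1]
6. g(c, g(c, s(g(c, b))))  →  g(c, s(g(c, b)))   [R1 at ε]
7. g(c, s(g(c, b)))  →  s(g(c, b))   [R1 at ε]
8. s(g(c, b))  →  s(b)   [R1 at 1]

s(b)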